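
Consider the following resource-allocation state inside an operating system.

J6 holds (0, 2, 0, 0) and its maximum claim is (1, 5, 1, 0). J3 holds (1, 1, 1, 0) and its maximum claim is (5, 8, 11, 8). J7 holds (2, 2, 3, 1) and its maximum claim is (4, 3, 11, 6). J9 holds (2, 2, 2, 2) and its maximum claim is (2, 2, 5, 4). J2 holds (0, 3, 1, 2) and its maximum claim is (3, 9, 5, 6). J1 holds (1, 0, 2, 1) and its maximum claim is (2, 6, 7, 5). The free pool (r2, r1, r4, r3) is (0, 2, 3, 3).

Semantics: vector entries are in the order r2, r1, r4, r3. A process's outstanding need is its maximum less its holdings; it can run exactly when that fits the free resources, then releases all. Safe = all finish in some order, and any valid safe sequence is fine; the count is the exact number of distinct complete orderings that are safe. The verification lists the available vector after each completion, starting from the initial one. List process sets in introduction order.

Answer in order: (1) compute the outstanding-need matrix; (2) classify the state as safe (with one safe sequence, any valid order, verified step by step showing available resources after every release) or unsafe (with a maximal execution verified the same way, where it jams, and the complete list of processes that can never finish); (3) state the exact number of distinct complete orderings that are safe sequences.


(1) Need matrix, components ordered r2, r1, r4, r3:
  J6: (1, 3, 1, 0)
  J3: (4, 7, 10, 8)
  J7: (2, 1, 8, 5)
  J9: (0, 0, 3, 2)
  J2: (3, 6, 4, 4)
  J1: (1, 6, 5, 4)
(2) SAFE. One safe sequence: J9, J6, J1, J2, J7, J3.
Key observation: at J9 the run first touches a limit — (0, 0, 3, 2) against (0, 2, 3, 3), exact on a resource it actually requests.
Verifying each step:
  pool = (0, 2, 3, 3)
  run J9 (needs (0, 0, 3, 2), free (0, 2, 3, 3)); after release of (2, 2, 2, 2) the pool is (2, 4, 5, 5)
  run J6 (needs (1, 3, 1, 0), free (2, 4, 5, 5)); after release of (0, 2, 0, 0) the pool is (2, 6, 5, 5)
  run J1 (needs (1, 6, 5, 4), free (2, 6, 5, 5)); after release of (1, 0, 2, 1) the pool is (3, 6, 7, 6)
  run J2 (needs (3, 6, 4, 4), free (3, 6, 7, 6)); after release of (0, 3, 1, 2) the pool is (3, 9, 8, 8)
  run J7 (needs (2, 1, 8, 5), free (3, 9, 8, 8)); after release of (2, 2, 3, 1) the pool is (5, 11, 11, 9)
  run J3 (needs (4, 7, 10, 8), free (5, 11, 11, 9)); after release of (1, 1, 1, 0) the pool is (6, 12, 12, 9)
(3) Precisely 1 of the possible complete orderings is a safe sequence.


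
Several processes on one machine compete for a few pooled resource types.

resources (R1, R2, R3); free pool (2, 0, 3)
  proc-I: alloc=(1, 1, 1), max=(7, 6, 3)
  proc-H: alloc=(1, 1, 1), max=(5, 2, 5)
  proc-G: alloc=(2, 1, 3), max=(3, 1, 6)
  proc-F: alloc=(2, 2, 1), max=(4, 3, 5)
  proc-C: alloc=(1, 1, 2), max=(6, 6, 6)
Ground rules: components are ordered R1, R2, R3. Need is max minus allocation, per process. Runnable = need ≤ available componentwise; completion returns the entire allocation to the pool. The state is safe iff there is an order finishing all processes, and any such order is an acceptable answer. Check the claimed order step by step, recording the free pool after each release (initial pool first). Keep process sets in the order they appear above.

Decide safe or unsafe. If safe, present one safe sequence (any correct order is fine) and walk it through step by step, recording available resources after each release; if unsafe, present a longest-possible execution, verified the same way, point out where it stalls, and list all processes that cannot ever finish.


UNSAFE.
Key observation: no order helps: past proc-G, proc-H, proc-F, the free pool tops out at (7, 4, 8), below what each blocked process needs in R2.
The run proc-G, proc-H, proc-F cannot be extended any further. Step-by-step check:
  pool = (2, 0, 3)
  proc-G: need (1, 0, 3) fits (2, 0, 3); releases (2, 1, 3), pool now (4, 1, 6)
  proc-H: need (4, 1, 4) fits (4, 1, 6); releases (1, 1, 1), pool now (5, 2, 7)
  proc-F: need (2, 1, 4) fits (5, 2, 7); releases (2, 2, 1), pool now (7, 4, 8)
  blocked: proc-I wants (6, 5, 2), pool (7, 4, 8) — not enough R2
  blocked: proc-C wants (5, 5, 4), pool (7, 4, 8) — not enough R2
Permanently blocked: proc-I and proc-C.


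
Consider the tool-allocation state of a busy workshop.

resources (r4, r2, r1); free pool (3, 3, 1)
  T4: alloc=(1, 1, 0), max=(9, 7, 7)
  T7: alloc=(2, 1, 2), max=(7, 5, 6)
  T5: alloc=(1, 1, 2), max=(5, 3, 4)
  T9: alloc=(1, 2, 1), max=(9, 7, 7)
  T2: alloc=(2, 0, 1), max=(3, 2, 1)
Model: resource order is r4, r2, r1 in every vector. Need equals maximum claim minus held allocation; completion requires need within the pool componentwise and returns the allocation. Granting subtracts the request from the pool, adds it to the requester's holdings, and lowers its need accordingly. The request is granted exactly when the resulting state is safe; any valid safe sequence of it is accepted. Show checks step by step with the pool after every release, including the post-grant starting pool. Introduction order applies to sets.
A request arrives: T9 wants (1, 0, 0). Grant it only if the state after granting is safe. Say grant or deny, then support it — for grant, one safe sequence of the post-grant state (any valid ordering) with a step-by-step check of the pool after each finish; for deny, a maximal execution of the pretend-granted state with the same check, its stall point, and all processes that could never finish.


GRANT — the state after the grant stays safe, e.g. via T2, T5, T7, T9, T4.
Key observation: with (2, 3, 1) left after the transfer, T2 can run at once — the state stays safe.
Verifying the post-grant state step by step:
  pool = (2, 3, 1)
  T2: need (1, 2, 0) fits (2, 3, 1); releases (2, 0, 1), pool now (4, 3, 2)
  T5: need (4, 2, 2) fits (4, 3, 2); releases (1, 1, 2), pool now (5, 4, 4)
  T7: need (5, 4, 4) fits (5, 4, 4); releases (2, 1, 2), pool now (7, 5, 6)
  T9: need (7, 5, 6) fits (7, 5, 6); releases (2, 2, 1), pool now (9, 7, 7)
  T4: need (8, 6, 7) fits (9, 7, 7); releases (1, 1, 0), pool now (10, 8, 7)


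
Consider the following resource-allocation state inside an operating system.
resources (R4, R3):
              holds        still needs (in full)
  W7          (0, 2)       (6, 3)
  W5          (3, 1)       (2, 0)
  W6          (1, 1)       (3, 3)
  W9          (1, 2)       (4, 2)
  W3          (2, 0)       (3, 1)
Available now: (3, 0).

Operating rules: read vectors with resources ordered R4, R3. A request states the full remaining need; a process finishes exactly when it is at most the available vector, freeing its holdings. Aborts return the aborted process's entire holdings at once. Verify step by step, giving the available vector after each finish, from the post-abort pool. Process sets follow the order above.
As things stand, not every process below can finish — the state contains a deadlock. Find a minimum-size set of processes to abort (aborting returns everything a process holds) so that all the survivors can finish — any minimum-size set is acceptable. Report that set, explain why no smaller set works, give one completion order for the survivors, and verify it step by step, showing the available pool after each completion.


The answer: abort W6.
Key observation: W9 had no path to completion before; after the abort of W6 ((1, 1) returned), step 2 is where it fits.
Minimality: the empty abort set fails — the state is deadlocked as it stands.
One survivor order: W5, W9, W3, W7. Walking it through (post-abort pool first):
  pool = (4, 1)
  run W5 (needs (2, 0), free (4, 1)); after release of (3, 1) the pool is (7, 2)
  run W9 (needs (4, 2), free (7, 2)); after release of (1, 2) the pool is (8, 4)
  run W3 (needs (3, 1), free (8, 4)); after release of (2, 0) the pool is (10, 4)
  run W7 (needs (6, 3), free (10, 4)); after release of (0, 2) the pool is (10, 6)


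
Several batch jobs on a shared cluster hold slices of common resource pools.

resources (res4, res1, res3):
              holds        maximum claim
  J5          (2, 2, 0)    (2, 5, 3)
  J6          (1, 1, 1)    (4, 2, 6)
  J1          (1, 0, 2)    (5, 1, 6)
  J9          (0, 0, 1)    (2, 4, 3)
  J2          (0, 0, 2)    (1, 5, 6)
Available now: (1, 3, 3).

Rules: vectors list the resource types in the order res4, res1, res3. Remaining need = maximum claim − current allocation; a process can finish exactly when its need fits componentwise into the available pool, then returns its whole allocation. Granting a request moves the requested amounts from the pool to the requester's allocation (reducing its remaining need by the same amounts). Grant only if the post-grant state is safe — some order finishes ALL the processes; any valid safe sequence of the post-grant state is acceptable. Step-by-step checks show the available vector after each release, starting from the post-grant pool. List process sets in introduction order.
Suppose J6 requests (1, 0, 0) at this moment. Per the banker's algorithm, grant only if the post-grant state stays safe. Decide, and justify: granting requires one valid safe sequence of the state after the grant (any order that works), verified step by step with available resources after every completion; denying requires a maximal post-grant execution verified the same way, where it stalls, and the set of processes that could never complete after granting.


GRANT. The post-grant state is safe; one safe sequence: J5, J9, J2, J6, J1.
Key observation: post-grant, (0, 3, 3) remains, and an order beginning with J5 completes everyone.
Step-by-step check of the post-grant state:
  pool = (0, 3, 3)
  J5: need (0, 3, 3) fits (0, 3, 3); releases (2, 2, 0), pool now (2, 5, 3)
  J9: need (2, 4, 2) fits (2, 5, 3); releases (0, 0, 1), pool now (2, 5, 4)
  J2: need (1, 5, 4) fits (2, 5, 4); releases (0, 0, 2), pool now (2, 5, 6)
  J6: need (2, 1, 5) fits (2, 5, 6); releases (2, 1, 1), pool now (4, 6, 7)
  J1: need (4, 1, 4) fits (4, 6, 7); releases (1, 0, 2), pool now (5, 6, 9)


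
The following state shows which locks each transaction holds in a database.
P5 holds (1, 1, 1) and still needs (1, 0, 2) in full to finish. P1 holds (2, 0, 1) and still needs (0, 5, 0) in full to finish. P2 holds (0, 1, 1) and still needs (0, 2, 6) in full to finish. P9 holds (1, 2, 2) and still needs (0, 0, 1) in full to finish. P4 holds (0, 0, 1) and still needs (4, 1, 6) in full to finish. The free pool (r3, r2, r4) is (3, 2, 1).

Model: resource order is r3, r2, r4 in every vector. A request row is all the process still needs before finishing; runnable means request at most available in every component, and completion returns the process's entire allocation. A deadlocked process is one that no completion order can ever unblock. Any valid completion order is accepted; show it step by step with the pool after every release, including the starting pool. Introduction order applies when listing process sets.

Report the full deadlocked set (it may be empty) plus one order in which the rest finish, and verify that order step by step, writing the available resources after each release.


The deadlocked set is P2 and P4.
Key observation: no order helps: past P9, P5, P1, the free pool tops out at (7, 5, 5), below what each blocked process needs in r4.
The rest can finish in the order P9, P5, P1. Walking it through:
  pool = (3, 2, 1)
  P9: need (0, 0, 1) fits (3, 2, 1); releases (1, 2, 2), pool now (4, 4, 3)
  P5: need (1, 0, 2) fits (4, 4, 3); releases (1, 1, 1), pool now (5, 5, 4)
  P1: need (0, 5, 0) fits (5, 5, 4); releases (2, 0, 1), pool now (7, 5, 5)
The blocked processes can never fit:
  P2 cannot run: need (0, 2, 6) vs free (7, 5, 5) (insufficient r4)
  P4 cannot run: need (4, 1, 6) vs free (7, 5, 5) (insufficient r4)


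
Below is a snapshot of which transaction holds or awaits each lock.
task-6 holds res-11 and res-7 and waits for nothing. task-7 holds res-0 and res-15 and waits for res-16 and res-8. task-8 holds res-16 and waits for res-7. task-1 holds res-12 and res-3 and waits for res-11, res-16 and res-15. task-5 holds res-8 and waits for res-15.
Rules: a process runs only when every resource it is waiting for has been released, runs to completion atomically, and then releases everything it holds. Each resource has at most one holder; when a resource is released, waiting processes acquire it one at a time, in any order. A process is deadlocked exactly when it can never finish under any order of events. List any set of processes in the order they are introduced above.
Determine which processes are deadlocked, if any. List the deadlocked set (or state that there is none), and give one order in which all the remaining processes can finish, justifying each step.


The deadlocked set is task-7, task-1 and task-5.
Key observation: the waits loop around task-7 -> task-5 -> task-7 with no way out; task-1 waits into the deadlock from upstream.
One completion order for the rest: task-6, task-8.
Verifying each step:
  task-6: no waits; runs immediately, freeing res-11 and res-7
  task-8: everything it awaited (res-7) is free; runs, freeing res-16


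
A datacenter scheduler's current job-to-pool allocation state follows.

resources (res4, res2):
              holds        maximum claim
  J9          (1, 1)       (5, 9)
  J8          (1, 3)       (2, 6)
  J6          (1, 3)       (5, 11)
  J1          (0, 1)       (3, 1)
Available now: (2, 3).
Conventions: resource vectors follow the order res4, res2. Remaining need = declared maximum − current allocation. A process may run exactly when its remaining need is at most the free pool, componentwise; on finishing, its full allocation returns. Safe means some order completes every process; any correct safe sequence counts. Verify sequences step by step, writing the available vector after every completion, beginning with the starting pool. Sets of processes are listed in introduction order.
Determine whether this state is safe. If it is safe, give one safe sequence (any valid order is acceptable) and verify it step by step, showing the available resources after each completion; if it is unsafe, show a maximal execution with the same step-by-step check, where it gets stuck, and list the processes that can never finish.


The state is UNSAFE.
Key observation: the pool after J8, J1 is (3, 7); every surviving request exceeds it in res4, so progress ends there.
A maximal execution: J8, J1 — then nothing else fits. Verifying each step:
  pool = (2, 3)
  J8: need (1, 3) fits (2, 3); releases (1, 3), pool now (3, 6)
  J1: need (3, 0) fits (3, 6); releases (0, 1), pool now (3, 7)
  J9 still needs (4, 8) but only (3, 7) is free — short on res4 and res2
  J6 still needs (4, 8) but only (3, 7) is free — short on res4 and res2
Permanently blocked: J9 and J6.


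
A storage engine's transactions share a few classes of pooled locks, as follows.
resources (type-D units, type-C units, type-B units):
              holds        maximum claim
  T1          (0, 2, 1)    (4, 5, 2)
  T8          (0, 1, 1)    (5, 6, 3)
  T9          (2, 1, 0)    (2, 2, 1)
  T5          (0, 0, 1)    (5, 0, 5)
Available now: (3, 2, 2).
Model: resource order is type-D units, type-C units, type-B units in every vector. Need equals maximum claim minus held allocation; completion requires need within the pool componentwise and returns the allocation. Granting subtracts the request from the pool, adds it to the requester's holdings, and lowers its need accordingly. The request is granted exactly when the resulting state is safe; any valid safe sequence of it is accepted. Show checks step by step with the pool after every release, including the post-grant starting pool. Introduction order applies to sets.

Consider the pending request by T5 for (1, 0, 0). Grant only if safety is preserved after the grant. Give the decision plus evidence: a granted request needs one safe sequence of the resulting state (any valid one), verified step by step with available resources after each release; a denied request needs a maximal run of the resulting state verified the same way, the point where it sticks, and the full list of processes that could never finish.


DENY: after the grant no complete ordering would exist.
Key observation: after T9, T1 the pool peaks at (4, 5, 3), and each blocked process is short somewhere: T8 on type-D units; T5 on type-B units.
On the post-grant state, T9, T1 is a maximal run — nothing extends it. Verifying each step:
  pool = (2, 2, 2)
  T9: need (0, 1, 1) fits (2, 2, 2); releases (2, 1, 0), pool now (4, 3, 2)
  T1: need (4, 3, 1) fits (4, 3, 2); releases (0, 2, 1), pool now (4, 5, 3)
  T8 cannot run: need (5, 5, 2) vs free (4, 5, 3) (insufficient type-D units)
  T5 cannot run: need (4, 0, 4) vs free (4, 5, 3) (insufficient type-B units)
Post-grant, the permanently blocked set is T8 and T5.


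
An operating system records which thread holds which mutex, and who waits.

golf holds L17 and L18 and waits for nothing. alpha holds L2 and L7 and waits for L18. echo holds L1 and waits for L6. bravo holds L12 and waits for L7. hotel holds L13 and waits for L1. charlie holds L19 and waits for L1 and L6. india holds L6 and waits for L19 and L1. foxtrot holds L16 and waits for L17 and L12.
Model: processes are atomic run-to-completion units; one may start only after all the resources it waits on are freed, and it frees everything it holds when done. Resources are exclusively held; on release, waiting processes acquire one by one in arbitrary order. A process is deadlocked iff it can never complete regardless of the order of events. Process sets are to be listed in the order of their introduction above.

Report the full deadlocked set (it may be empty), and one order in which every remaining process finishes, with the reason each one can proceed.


Deadlocked set: echo, hotel, charlie and india.
Key observation: nobody on the ring echo -> india -> echo can start until another member finishes, which never happens; charlie is caught in further circular waits and hotel waits into the deadlock from upstream.
The rest can finish in the order golf, alpha, bravo, foxtrot.
Walking it through:
  golf waits on nothing -> runs at once and releases L17 and L18
  alpha waits on L18 — all released -> runs and releases L2 and L7
  bravo waits on L7 — all released -> runs and releases L12
  foxtrot waits on L17 and L12 — all released -> runs and releases L16


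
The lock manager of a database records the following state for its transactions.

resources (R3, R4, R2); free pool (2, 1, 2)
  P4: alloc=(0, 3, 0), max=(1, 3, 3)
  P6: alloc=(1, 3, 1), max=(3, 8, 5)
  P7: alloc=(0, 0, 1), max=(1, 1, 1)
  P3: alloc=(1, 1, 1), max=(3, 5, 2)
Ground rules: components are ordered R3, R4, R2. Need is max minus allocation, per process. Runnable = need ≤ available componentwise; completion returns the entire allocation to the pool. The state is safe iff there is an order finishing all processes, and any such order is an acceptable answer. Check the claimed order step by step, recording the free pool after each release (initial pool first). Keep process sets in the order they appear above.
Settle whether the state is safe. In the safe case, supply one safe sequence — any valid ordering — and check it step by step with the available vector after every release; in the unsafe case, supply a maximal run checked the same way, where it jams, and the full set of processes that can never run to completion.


SAFE. One safe sequence: P7, P4, P3, P6.
Key observation: the first exact fit in this order is P7 — it needs (1, 1, 0) with (2, 1, 2) free, meeting a requested resource to the last unit.
Step-by-step check:
  pool = (2, 1, 2)
  P7 needs (1, 1, 0) <= (2, 1, 2) -> finishes; pool += (0, 0, 1) = (2, 1, 3)
  P4 needs (1, 0, 3) <= (2, 1, 3) -> finishes; pool += (0, 3, 0) = (2, 4, 3)
  P3 needs (2, 4, 1) <= (2, 4, 3) -> finishes; pool += (1, 1, 1) = (3, 5, 4)
  P6 needs (2, 5, 4) <= (3, 5, 4) -> finishes; pool += (1, 3, 1) = (4, 8, 5)


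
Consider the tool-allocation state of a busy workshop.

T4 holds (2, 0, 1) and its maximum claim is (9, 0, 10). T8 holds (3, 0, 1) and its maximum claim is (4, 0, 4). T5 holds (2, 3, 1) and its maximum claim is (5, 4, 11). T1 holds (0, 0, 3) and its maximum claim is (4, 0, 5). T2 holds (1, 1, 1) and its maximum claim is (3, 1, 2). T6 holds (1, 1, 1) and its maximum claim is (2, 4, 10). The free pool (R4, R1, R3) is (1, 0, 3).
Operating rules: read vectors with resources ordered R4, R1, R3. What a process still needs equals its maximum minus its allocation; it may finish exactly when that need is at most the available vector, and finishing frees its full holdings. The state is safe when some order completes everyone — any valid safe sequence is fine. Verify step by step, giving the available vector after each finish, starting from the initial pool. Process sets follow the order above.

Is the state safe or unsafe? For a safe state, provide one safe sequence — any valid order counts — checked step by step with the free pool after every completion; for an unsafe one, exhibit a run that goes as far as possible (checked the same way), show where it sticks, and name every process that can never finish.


UNSAFE — no complete ordering exists.
Key observation: once T8, T2, T1 finish, the pool peaks at (5, 1, 8) — and every remaining process still needs more R3 than that.
Going as far as possible: T8, T2, T1; after that, nothing fits. Verifying each step:
  pool = (1, 0, 3)
  T8 needs (1, 0, 3) <= (1, 0, 3) -> finishes; pool += (3, 0, 1) = (4, 0, 4)
  T2 needs (2, 0, 1) <= (4, 0, 4) -> finishes; pool += (1, 1, 1) = (5, 1, 5)
  T1 needs (4, 0, 2) <= (5, 1, 5) -> finishes; pool += (0, 0, 3) = (5, 1, 8)
  blocked: T4 wants (7, 0, 9), pool (5, 1, 8) — not enough R4 and R3
  blocked: T5 wants (3, 1, 10), pool (5, 1, 8) — not enough R3
  blocked: T6 wants (1, 3, 9), pool (5, 1, 8) — not enough R1 and R3
Permanently blocked: T4, T5 and T6.


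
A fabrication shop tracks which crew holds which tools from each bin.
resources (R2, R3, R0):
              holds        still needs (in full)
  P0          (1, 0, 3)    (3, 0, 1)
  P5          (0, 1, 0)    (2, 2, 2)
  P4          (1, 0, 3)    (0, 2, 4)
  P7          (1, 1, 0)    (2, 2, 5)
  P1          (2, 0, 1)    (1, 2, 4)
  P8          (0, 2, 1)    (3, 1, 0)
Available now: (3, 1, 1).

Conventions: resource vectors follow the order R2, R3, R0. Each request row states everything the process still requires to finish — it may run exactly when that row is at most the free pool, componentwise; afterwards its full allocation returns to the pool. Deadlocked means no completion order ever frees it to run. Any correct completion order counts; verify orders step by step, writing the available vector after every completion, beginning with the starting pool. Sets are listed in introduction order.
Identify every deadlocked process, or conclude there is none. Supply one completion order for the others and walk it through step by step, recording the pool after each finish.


Nothing here is deadlocked.
Key observation: starting with P0, each completion frees enough for the next — no one is permanently blocked.
A valid finishing order for the others: P0, P8, P4, P5, P1, P7. Step-by-step check:
  pool = (3, 1, 1)
  run P0 (needs (3, 0, 1), free (3, 1, 1)); after release of (1, 0, 3) the pool is (4, 1, 4)
  run P8 (needs (3, 1, 0), free (4, 1, 4)); after release of (0, 2, 1) the pool is (4, 3, 5)
  run P4 (needs (0, 2, 4), free (4, 3, 5)); after release of (1, 0, 3) the pool is (5, 3, 8)
  run P5 (needs (2, 2, 2), free (5, 3, 8)); after release of (0, 1, 0) the pool is (5, 4, 8)
  run P1 (needs (1, 2, 4), free (5, 4, 8)); after release of (2, 0, 1) the pool is (7, 4, 9)
  run P7 (needs (2, 2, 5), free (7, 4, 9)); after release of (1, 1, 0) the pool is (8, 5, 9)


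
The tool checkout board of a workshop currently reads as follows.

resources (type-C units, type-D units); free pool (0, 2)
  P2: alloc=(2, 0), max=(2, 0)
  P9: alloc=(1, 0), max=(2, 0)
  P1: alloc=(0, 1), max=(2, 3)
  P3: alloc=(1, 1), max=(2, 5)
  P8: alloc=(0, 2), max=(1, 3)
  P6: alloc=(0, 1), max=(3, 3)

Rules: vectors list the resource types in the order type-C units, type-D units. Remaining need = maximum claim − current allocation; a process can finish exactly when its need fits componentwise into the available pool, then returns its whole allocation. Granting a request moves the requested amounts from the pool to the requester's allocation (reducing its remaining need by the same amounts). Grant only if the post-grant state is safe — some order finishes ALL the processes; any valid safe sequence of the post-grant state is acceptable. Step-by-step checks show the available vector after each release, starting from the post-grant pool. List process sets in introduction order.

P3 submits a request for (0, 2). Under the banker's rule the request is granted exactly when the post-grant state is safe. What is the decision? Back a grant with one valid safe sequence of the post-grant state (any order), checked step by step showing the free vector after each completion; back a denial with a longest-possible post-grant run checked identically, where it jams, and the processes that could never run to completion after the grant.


DENY. Granting would leave the state unsafe.
Key observation: even finishing P2, P9 leaves just (3, 0) free — too little type-D units for any of the remaining processes.
On the post-grant state, P2, P9 is a maximal run — nothing extends it. Walking it through:
  pool = (0, 0)
  P2 needs (0, 0) <= (0, 0) -> finishes; pool += (2, 0) = (2, 0)
  P9 needs (1, 0) <= (2, 0) -> finishes; pool += (1, 0) = (3, 0)
  P1 still needs (2, 2) but only (3, 0) is free — short on type-D units
  P3 still needs (1, 2) but only (3, 0) is free — short on type-D units
  P8 still needs (1, 1) but only (3, 0) is free — short on type-D units
  P6 still needs (3, 2) but only (3, 0) is free — short on type-D units
Post-grant, the permanently blocked set is P1, P3, P8 and P6.


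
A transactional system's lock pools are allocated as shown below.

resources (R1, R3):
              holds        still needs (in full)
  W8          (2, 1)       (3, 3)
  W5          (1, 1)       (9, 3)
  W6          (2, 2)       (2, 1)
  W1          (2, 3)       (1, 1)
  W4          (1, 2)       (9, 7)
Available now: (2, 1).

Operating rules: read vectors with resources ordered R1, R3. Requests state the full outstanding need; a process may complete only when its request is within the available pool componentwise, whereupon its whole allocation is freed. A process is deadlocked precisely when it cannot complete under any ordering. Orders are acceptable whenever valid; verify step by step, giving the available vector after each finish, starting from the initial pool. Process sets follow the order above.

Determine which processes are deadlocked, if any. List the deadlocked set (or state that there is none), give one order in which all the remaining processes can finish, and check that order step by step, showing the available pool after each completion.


The deadlocked set is W5 and W4.
Key observation: even finishing W1, W6, W8 leaves just (8, 7) free — too little R1 for any of the remaining processes.
One completion order for the rest: W1, W6, W8. Check, step by step:
  pool = (2, 1)
  W1: need (1, 1) fits (2, 1); releases (2, 3), pool now (4, 4)
  W6: need (2, 1) fits (4, 4); releases (2, 2), pool now (6, 6)
  W8: need (3, 3) fits (6, 6); releases (2, 1), pool now (8, 7)
None of the blocked processes ever fits:
  W5 still needs (9, 3) but only (8, 7) is free — short on R1
  W4 still needs (9, 7) but only (8, 7) is free — short on R1


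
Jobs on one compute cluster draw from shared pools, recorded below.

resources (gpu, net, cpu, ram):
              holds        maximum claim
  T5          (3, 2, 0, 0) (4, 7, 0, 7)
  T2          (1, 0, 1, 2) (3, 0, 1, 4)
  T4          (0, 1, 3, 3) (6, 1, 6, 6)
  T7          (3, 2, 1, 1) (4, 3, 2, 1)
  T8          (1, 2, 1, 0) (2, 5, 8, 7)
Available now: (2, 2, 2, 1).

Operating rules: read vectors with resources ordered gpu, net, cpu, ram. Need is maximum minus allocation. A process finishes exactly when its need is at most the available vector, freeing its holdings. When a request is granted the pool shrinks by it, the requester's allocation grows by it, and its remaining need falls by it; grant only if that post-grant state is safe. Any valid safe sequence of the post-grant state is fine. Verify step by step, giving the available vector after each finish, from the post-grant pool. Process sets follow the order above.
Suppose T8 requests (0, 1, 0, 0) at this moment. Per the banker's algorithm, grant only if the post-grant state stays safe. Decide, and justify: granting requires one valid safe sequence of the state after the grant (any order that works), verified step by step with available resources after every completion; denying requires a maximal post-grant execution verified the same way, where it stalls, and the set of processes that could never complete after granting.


GRANT — the state after the grant stays safe, e.g. via T7, T2, T4, T8, T5.
Key observation: post-grant, (2, 1, 2, 1) remains, and an order beginning with T7 completes everyone.
Check on the post-grant state, step by step:
  pool = (2, 1, 2, 1)
  run T7 (needs (1, 1, 1, 0), free (2, 1, 2, 1)); after release of (3, 2, 1, 1) the pool is (5, 3, 3, 2)
  run T2 (needs (2, 0, 0, 2), free (5, 3, 3, 2)); after release of (1, 0, 1, 2) the pool is (6, 3, 4, 4)
  run T4 (needs (6, 0, 3, 3), free (6, 3, 4, 4)); after release of (0, 1, 3, 3) the pool is (6, 4, 7, 7)
  run T8 (needs (1, 2, 7, 7), free (6, 4, 7, 7)); after release of (1, 3, 1, 0) the pool is (7, 7, 8, 7)
  run T5 (needs (1, 5, 0, 7), free (7, 7, 8, 7)); after release of (3, 2, 0, 0) the pool is (10, 9, 8, 7)


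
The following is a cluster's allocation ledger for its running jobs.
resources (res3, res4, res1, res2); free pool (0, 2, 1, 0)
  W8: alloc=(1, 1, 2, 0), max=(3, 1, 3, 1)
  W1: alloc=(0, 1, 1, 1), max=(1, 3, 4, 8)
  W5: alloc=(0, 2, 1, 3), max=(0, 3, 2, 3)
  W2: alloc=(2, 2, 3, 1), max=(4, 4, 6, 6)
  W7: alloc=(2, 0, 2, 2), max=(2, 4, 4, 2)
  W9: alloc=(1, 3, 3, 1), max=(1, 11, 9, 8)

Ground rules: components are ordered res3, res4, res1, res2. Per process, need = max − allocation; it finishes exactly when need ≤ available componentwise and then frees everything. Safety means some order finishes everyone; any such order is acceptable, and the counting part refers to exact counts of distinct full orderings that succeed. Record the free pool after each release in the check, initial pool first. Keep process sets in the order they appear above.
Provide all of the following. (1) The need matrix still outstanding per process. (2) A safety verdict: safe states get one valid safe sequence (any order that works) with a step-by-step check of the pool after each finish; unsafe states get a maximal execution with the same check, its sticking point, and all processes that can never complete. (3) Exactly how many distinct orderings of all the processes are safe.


(1) Remaining need (order res3, res4, res1, res2):
  W8: (2, 0, 1, 1)
  W1: (1, 2, 3, 7)
  W5: (0, 1, 1, 0)
  W2: (2, 2, 3, 5)
  W7: (0, 4, 2, 0)
  W9: (0, 8, 6, 7)
(2) UNSAFE — no complete ordering exists.
Key observation: once W5, W7, W2, W8 finish, the pool peaks at (5, 7, 9, 6) — and every remaining process still needs more res2 than that.
A maximal execution: W5, W7, W2, W8 — then nothing else fits. Check, step by step:
  pool = (0, 2, 1, 0)
  W5: need (0, 1, 1, 0) fits (0, 2, 1, 0); releases (0, 2, 1, 3), pool now (0, 4, 2, 3)
  W7: need (0, 4, 2, 0) fits (0, 4, 2, 3); releases (2, 0, 2, 2), pool now (2, 4, 4, 5)
  W2: need (2, 2, 3, 5) fits (2, 4, 4, 5); releases (2, 2, 3, 1), pool now (4, 6, 7, 6)
  W8: need (2, 0, 1, 1) fits (4, 6, 7, 6); releases (1, 1, 2, 0), pool now (5, 7, 9, 6)
  blocked: W1 wants (1, 2, 3, 7), pool (5, 7, 9, 6) — not enough res2
  blocked: W9 wants (0, 8, 6, 7), pool (5, 7, 9, 6) — not enough res4 and res2
Permanently blocked: W1 and W9.
(3) Precisely 0 of the possible complete orderings are safe sequences.


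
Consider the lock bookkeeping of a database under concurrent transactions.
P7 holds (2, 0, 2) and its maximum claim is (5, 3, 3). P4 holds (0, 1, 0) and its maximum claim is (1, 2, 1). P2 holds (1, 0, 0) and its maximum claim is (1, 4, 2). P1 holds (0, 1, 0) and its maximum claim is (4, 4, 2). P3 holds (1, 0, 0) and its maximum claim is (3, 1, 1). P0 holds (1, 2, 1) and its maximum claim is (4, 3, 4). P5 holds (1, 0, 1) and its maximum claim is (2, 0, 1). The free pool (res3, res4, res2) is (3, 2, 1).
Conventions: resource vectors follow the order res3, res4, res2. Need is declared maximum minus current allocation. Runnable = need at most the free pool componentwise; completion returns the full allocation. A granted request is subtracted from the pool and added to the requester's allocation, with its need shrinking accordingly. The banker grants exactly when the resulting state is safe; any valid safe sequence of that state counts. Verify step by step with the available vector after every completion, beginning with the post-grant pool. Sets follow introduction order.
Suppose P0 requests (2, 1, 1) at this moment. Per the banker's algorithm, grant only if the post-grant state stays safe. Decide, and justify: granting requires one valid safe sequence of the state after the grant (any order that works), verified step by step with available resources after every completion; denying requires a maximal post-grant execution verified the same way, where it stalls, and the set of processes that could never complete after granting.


DENY — the pretend-granted state is unsafe.
Key observation: after P5, P4, P3 the pool peaks at (3, 2, 1), and each blocked process is short somewhere: P7 on res4; P2 on res4, res2; P1 on res3, res4, res2; P0 on res2.
Pretend the grant happened; the run P5, P4, P3 goes as far as possible. Walking it through:
  pool = (1, 1, 0)
  P5 needs (1, 0, 0) <= (1, 1, 0) -> finishes; pool += (1, 0, 1) = (2, 1, 1)
  P4 needs (1, 1, 1) <= (2, 1, 1) -> finishes; pool += (0, 1, 0) = (2, 2, 1)
  P3 needs (2, 1, 1) <= (2, 2, 1) -> finishes; pool += (1, 0, 0) = (3, 2, 1)
  blocked: P7 wants (3, 3, 1), pool (3, 2, 1) — not enough res4
  blocked: P2 wants (0, 4, 2), pool (3, 2, 1) — not enough res4 and res2
  blocked: P1 wants (4, 3, 2), pool (3, 2, 1) — not enough res3, res4 and res2
  blocked: P0 wants (1, 0, 2), pool (3, 2, 1) — not enough res2
Post-grant, the permanently blocked set is P7, P2, P1 and P0.


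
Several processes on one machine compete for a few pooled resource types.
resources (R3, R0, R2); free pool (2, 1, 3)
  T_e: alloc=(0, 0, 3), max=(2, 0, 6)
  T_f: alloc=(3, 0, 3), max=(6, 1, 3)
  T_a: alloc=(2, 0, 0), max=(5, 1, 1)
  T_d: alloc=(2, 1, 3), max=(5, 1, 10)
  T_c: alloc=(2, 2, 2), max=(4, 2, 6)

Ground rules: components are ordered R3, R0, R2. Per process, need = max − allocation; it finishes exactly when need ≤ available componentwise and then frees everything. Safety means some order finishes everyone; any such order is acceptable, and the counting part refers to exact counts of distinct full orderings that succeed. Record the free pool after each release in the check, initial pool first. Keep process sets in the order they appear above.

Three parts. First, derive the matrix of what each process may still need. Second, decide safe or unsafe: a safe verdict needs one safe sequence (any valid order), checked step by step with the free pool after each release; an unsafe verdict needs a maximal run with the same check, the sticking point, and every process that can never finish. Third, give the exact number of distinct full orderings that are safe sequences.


(1) Remaining need (order R3, R0, R2):
  T_e: (2, 0, 3)
  T_f: (3, 1, 0)
  T_a: (3, 1, 1)
  T_d: (3, 0, 7)
  T_c: (2, 0, 4)
(2) SAFE, for example via the order T_e, T_c, T_d, T_f, T_a.
Key observation: the first exact fit in this order is T_e — it needs (2, 0, 3) with (2, 1, 3) free, meeting a requested resource to the last unit.
Walking it through:
  pool = (2, 1, 3)
  run T_e (needs (2, 0, 3), free (2, 1, 3)); after release of (0, 0, 3) the pool is (2, 1, 6)
  run T_c (needs (2, 0, 4), free (2, 1, 6)); after release of (2, 2, 2) the pool is (4, 3, 8)
  run T_d (needs (3, 0, 7), free (4, 3, 8)); after release of (2, 1, 3) the pool is (6, 4, 11)
  run T_f (needs (3, 1, 0), free (6, 4, 11)); after release of (3, 0, 3) the pool is (9, 4, 14)
  run T_a (needs (3, 1, 1), free (9, 4, 14)); after release of (2, 0, 0) the pool is (11, 4, 14)
(3) Precisely 6 of the possible complete orderings are safe sequences.


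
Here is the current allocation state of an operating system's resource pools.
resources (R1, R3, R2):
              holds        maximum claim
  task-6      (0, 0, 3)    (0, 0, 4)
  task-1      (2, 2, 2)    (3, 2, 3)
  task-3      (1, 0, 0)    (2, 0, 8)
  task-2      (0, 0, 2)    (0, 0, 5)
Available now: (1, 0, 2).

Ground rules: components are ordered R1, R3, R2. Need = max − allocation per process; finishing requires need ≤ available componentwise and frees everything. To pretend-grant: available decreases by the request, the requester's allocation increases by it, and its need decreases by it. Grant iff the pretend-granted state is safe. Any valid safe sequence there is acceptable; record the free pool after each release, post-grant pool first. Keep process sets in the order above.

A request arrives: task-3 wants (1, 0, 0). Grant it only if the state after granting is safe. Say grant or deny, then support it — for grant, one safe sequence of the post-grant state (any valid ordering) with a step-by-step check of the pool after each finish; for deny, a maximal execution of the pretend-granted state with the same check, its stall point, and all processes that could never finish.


DENY. Granting would leave the state unsafe.
Key observation: after task-6, task-2 the pool peaks at (0, 0, 7), and each blocked process is short somewhere: task-1 on R1; task-3 on R2.
Pretend the grant happened; the run task-6, task-2 goes as far as possible. Check, step by step:
  pool = (0, 0, 2)
  task-6: need (0, 0, 1) fits (0, 0, 2); releases (0, 0, 3), pool now (0, 0, 5)
  task-2: need (0, 0, 3) fits (0, 0, 5); releases (0, 0, 2), pool now (0, 0, 7)
  task-1 cannot run: need (1, 0, 1) vs free (0, 0, 7) (insufficient R1)
  task-3 cannot run: need (0, 0, 8) vs free (0, 0, 7) (insufficient R2)
Had the request been granted, task-1 and task-3 could never finish.


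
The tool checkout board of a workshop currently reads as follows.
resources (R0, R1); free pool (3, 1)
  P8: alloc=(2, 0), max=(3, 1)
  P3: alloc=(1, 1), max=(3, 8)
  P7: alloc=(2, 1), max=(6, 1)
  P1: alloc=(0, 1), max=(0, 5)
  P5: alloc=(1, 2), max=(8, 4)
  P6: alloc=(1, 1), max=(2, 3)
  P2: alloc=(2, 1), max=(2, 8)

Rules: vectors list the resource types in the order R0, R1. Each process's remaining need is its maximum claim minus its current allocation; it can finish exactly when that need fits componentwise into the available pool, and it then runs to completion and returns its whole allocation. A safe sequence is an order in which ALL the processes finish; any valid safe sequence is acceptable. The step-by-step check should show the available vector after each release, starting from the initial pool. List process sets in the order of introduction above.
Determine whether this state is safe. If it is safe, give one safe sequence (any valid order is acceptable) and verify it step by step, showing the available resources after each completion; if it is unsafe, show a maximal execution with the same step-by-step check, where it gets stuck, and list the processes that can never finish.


UNSAFE.
Key observation: after P8, P7, P5, P1, P6 complete, (9, 6) is the best the pool ever gets, yet each leftover process wants more R1.
The run P8, P7, P5, P1, P6 cannot be extended any further. Verifying each step:
  pool = (3, 1)
  P8 needs (1, 1) <= (3, 1) -> finishes; pool += (2, 0) = (5, 1)
  P7 needs (4, 0) <= (5, 1) -> finishes; pool += (2, 1) = (7, 2)
  P5 needs (7, 2) <= (7, 2) -> finishes; pool += (1, 2) = (8, 4)
  P1 needs (0, 4) <= (8, 4) -> finishes; pool += (0, 1) = (8, 5)
  P6 needs (1, 2) <= (8, 5) -> finishes; pool += (1, 1) = (9, 6)
  blocked: P3 wants (2, 7), pool (9, 6) — not enough R1
  blocked: P2 wants (0, 7), pool (9, 6) — not enough R1
Processes that can never finish: P3 and P2.
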